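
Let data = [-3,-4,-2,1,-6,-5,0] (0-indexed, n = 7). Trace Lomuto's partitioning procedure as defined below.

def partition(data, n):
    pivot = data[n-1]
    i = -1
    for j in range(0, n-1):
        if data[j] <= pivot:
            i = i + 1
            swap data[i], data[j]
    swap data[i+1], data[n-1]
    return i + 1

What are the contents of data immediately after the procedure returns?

[-3,-4,-2,-6,-5,0,1]

pivot = data[6] = 0; i = -1
j=0: data[0]=-3 ≤ 0 → i=0, swap data[0],data[0] (no change) → [-3,-4,-2,1,-6,-5,0]
j=1: data[1]=-4 ≤ 0 → i=1, swap data[1],data[1] (no change) → [-3,-4,-2,1,-6,-5,0]
j=2: data[2]=-2 ≤ 0 → i=2, swap data[2],data[2] (no change) → [-3,-4,-2,1,-6,-5,0]
j=3: data[3]=1 > 0 → no swap
j=4: data[4]=-6 ≤ 0 → i=3, swap data[3],data[4] → [-3,-4,-2,-6,1,-5,0]
j=5: data[5]=-5 ≤ 0 → i=4, swap data[4],data[5] → [-3,-4,-2,-6,-5,1,0]
final swap data[5],data[6] → [-3,-4,-2,-6,-5,0,1]; return 5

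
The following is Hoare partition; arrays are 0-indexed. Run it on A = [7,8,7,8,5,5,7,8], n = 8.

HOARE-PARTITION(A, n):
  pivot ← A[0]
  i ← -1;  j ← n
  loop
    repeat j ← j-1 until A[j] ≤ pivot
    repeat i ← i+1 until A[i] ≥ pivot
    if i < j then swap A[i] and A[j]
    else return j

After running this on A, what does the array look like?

pivot = A[0] = 7; i = -1, j = 8
j→6 (A[6]=7≤7), i→0 (A[0]=7≥7); i<j, swap → [7,8,7,8,5,5,7,8]
j→5 (A[5]=5≤7), i→1 (A[1]=8≥7); i<j, swap → [7,5,7,8,5,8,7,8]
j→4 (A[4]=5≤7), i→2 (A[2]=7≥7); i<j, swap → [7,5,5,8,7,8,7,8]
j→2, i→3; i≥j, return j=2. A = [7,5,5,8,7,8,7,8]

[7,5,5,8,7,8,7,8]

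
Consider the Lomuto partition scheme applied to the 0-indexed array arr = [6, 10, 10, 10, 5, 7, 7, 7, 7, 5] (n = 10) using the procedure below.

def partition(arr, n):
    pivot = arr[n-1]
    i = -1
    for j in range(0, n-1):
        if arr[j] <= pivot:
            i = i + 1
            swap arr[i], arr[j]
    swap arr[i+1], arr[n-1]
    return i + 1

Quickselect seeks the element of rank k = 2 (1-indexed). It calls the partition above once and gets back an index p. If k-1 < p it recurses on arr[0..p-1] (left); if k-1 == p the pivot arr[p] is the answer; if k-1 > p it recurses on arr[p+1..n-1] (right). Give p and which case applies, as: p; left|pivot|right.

pivot = arr[9] = 5; i = -1
j=0: arr[0]=6 > 5 → no swap
j=1: arr[1]=10 > 5 → no swap
j=2: arr[2]=10 > 5 → no swap
j=3: arr[3]=10 > 5 → no swap
j=4: arr[4]=5 ≤ 5 → i=0, swap arr[0],arr[4] → [5, 10, 10, 10, 6, 7, 7, 7, 7, 5]
j=5: arr[5]=7 > 5 → no swap
j=6: arr[6]=7 > 5 → no swap
j=7: arr[7]=7 > 5 → no swap
j=8: arr[8]=7 > 5 → no swap
final swap arr[1],arr[9] → [5, 5, 10, 10, 6, 7, 7, 7, 7, 10]; return 1
p = 1; k-1 = 1 == 1 ⇒ pivot

1; pivot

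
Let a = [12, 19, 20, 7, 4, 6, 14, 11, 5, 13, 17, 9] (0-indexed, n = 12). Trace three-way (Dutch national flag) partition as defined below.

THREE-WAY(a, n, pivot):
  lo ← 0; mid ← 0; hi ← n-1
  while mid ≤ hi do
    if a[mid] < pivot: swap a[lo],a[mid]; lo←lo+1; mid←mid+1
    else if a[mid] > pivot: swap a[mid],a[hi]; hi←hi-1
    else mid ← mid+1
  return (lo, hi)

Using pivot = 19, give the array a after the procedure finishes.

[12, 9, 7, 4, 6, 14, 11, 5, 13, 17, 19, 20]

pivot = 19; lo=0, mid=0, hi=11
a[mid]=12<19: swap a[0],a[0]; lo=1,mid=1 → [12, 19, 20, 7, 4, 6, 14, 11, 5, 13, 17, 9]
a[mid]=19=19: mid=2
a[mid]=20>19: swap a[2],a[11]; hi=10 → [12, 19, 9, 7, 4, 6, 14, 11, 5, 13, 17, 20]
a[mid]=9<19: swap a[1],a[2]; lo=2,mid=3 → [12, 9, 19, 7, 4, 6, 14, 11, 5, 13, 17, 20]
a[mid]=7<19: swap a[2],a[3]; lo=3,mid=4 → [12, 9, 7, 19, 4, 6, 14, 11, 5, 13, 17, 20]
a[mid]=4<19: swap a[3],a[4]; lo=4,mid=5 → [12, 9, 7, 4, 19, 6, 14, 11, 5, 13, 17, 20]
a[mid]=6<19: swap a[4],a[5]; lo=5,mid=6 → [12, 9, 7, 4, 6, 19, 14, 11, 5, 13, 17, 20]
a[mid]=14<19: swap a[5],a[6]; lo=6,mid=7 → [12, 9, 7, 4, 6, 14, 19, 11, 5, 13, 17, 20]
a[mid]=11<19: swap a[6],a[7]; lo=7,mid=8 → [12, 9, 7, 4, 6, 14, 11, 19, 5, 13, 17, 20]
a[mid]=5<19: swap a[7],a[8]; lo=8,mid=9 → [12, 9, 7, 4, 6, 14, 11, 5, 19, 13, 17, 20]
a[mid]=13<19: swap a[8],a[9]; lo=9,mid=10 → [12, 9, 7, 4, 6, 14, 11, 5, 13, 19, 17, 20]
a[mid]=17<19: swap a[9],a[10]; lo=10,mid=11 → [12, 9, 7, 4, 6, 14, 11, 5, 13, 17, 19, 20]
end: lo=10, hi=10; a = [12, 9, 7, 4, 6, 14, 11, 5, 13, 17, 19, 20]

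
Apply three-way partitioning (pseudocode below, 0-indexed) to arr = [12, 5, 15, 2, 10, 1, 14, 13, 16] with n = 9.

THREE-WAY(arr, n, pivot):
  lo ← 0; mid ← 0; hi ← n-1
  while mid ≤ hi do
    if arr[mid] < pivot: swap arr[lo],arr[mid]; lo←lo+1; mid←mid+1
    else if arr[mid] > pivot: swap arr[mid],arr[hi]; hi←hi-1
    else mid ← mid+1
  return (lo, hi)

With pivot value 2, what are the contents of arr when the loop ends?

[1, 2, 15, 10, 5, 14, 13, 16, 12]

pivot = 2; lo=0, mid=0, hi=8
arr[mid]=12>2: swap arr[0],arr[8]; hi=7 → [16, 5, 15, 2, 10, 1, 14, 13, 12]
arr[mid]=16>2: swap arr[0],arr[7]; hi=6 → [13, 5, 15, 2, 10, 1, 14, 16, 12]
arr[mid]=13>2: swap arr[0],arr[6]; hi=5 → [14, 5, 15, 2, 10, 1, 13, 16, 12]
arr[mid]=14>2: swap arr[0],arr[5]; hi=4 → [1, 5, 15, 2, 10, 14, 13, 16, 12]
arr[mid]=1<2: swap arr[0],arr[0]; lo=1,mid=1 → [1, 5, 15, 2, 10, 14, 13, 16, 12]
arr[mid]=5>2: swap arr[1],arr[4]; hi=3 → [1, 10, 15, 2, 5, 14, 13, 16, 12]
arr[mid]=10>2: swap arr[1],arr[3]; hi=2 → [1, 2, 15, 10, 5, 14, 13, 16, 12]
arr[mid]=2=2: mid=2
arr[mid]=15>2: swap arr[2],arr[2]; hi=1 → [1, 2, 15, 10, 5, 14, 13, 16, 12]
end: lo=1, hi=1; arr = [1, 2, 15, 10, 5, 14, 13, 16, 12]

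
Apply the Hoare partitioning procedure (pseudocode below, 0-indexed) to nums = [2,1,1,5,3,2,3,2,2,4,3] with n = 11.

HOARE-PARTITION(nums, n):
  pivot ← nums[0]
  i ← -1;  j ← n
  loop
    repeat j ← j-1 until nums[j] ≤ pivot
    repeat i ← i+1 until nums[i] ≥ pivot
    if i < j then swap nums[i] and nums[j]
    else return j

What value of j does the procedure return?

pivot=2
j stops at 8 (2), i stops at 0 (2); swap ⇒ [2,1,1,5,3,2,3,2,2,4,3]
j stops at 7 (2), i stops at 3 (5); swap ⇒ [2,1,1,2,3,2,3,5,2,4,3]
j stops at 5 (2), i stops at 4 (3); swap ⇒ [2,1,1,2,2,3,3,5,2,4,3]
j stops at 4, i stops at 5; i≥j ⇒ return 4. nums=[2,1,1,2,2,3,3,5,2,4,3]

4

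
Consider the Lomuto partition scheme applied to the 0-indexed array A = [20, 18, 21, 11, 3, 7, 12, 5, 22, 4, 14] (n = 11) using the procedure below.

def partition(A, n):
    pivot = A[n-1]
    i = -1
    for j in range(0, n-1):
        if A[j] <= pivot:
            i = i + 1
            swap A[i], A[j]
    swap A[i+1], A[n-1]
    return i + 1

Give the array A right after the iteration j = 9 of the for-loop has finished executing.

[11, 3, 7, 12, 5, 4, 20, 18, 22, 21, 14]

pivot = A[10] = 14; i = -1
j=0: A[0]=20 > 14 → no swap
j=1: A[1]=18 > 14 → no swap
j=2: A[2]=21 > 14 → no swap
j=3: A[3]=11 ≤ 14 → i=0, swap A[0],A[3] → [11, 18, 21, 20, 3, 7, 12, 5, 22, 4, 14]
j=4: A[4]=3 ≤ 14 → i=1, swap A[1],A[4] → [11, 3, 21, 20, 18, 7, 12, 5, 22, 4, 14]
j=5: A[5]=7 ≤ 14 → i=2, swap A[2],A[5] → [11, 3, 7, 20, 18, 21, 12, 5, 22, 4, 14]
j=6: A[6]=12 ≤ 14 → i=3, swap A[3],A[6] → [11, 3, 7, 12, 18, 21, 20, 5, 22, 4, 14]
j=7: A[7]=5 ≤ 14 → i=4, swap A[4],A[7] → [11, 3, 7, 12, 5, 21, 20, 18, 22, 4, 14]
j=8: A[8]=22 > 14 → no swap
j=9: A[9]=4 ≤ 14 → i=5, swap A[5],A[9] → [11, 3, 7, 12, 5, 4, 20, 18, 22, 21, 14]
(after j=9) A = [11, 3, 7, 12, 5, 4, 20, 18, 22, 21, 14]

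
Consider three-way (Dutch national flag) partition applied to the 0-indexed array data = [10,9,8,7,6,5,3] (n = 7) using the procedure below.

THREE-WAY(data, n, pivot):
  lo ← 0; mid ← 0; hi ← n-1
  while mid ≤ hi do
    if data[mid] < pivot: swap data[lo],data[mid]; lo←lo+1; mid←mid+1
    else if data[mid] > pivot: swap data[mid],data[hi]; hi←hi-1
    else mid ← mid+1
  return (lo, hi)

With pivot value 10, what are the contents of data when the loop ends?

[9,8,7,6,5,3,10]

pivot = 10; lo=0, mid=0, hi=6
data[mid]=10=10: mid=1
data[mid]=9<10: swap data[0],data[1]; lo=1,mid=2 → [9,10,8,7,6,5,3]
data[mid]=8<10: swap data[1],data[2]; lo=2,mid=3 → [9,8,10,7,6,5,3]
data[mid]=7<10: swap data[2],data[3]; lo=3,mid=4 → [9,8,7,10,6,5,3]
data[mid]=6<10: swap data[3],data[4]; lo=4,mid=5 → [9,8,7,6,10,5,3]
data[mid]=5<10: swap data[4],data[5]; lo=5,mid=6 → [9,8,7,6,5,10,3]
data[mid]=3<10: swap data[5],data[6]; lo=6,mid=7 → [9,8,7,6,5,3,10]
end: lo=6, hi=6; data = [9,8,7,6,5,3,10]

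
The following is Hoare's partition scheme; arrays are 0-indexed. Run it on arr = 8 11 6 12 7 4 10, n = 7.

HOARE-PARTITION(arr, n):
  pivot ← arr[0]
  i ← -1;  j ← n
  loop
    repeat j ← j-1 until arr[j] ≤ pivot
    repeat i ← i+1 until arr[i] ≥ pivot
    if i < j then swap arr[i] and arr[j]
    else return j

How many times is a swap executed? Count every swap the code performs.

pivot = arr[0] = 8; i = -1, j = 7
j→5 (arr[5]=4≤8), i→0 (arr[0]=8≥8); i<j, swap → 4 11 6 12 7 8 10
j→4 (arr[4]=7≤8), i→1 (arr[1]=11≥8); i<j, swap → 4 7 6 12 11 8 10
j→2, i→3; i≥j, return j=2. arr = 4 7 6 12 11 8 10

2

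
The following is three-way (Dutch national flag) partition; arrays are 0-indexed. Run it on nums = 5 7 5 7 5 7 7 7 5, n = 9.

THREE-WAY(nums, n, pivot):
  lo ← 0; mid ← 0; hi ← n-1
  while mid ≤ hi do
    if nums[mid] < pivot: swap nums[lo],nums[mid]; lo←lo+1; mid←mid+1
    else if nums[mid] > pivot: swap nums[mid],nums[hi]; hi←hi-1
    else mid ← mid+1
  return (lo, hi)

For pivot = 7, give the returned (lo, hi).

pivot = 7; lo=0, mid=0, hi=8
nums[mid]=5<7: swap nums[0],nums[0]; lo=1,mid=1 → 5 7 5 7 5 7 7 7 5
nums[mid]=7=7: mid=2
nums[mid]=5<7: swap nums[1],nums[2]; lo=2,mid=3 → 5 5 7 7 5 7 7 7 5
nums[mid]=7=7: mid=4
nums[mid]=5<7: swap nums[2],nums[4]; lo=3,mid=5 → 5 5 5 7 7 7 7 7 5
nums[mid]=7=7: mid=6
nums[mid]=7=7: mid=7
nums[mid]=7=7: mid=8
nums[mid]=5<7: swap nums[3],nums[8]; lo=4,mid=9 → 5 5 5 5 7 7 7 7 7
end: lo=4, hi=8; nums = 5 5 5 5 7 7 7 7 7

(4, 8)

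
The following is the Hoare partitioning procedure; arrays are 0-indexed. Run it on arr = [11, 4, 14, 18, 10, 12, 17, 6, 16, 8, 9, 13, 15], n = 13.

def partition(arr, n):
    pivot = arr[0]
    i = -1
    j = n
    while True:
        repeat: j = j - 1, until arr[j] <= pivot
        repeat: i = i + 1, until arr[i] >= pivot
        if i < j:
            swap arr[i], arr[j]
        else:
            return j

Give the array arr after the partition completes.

[9, 4, 8, 6, 10, 12, 17, 18, 16, 14, 11, 13, 15]

pivot=11
j stops at 10 (9), i stops at 0 (11); swap ⇒ [9, 4, 14, 18, 10, 12, 17, 6, 16, 8, 11, 13, 15]
j stops at 9 (8), i stops at 2 (14); swap ⇒ [9, 4, 8, 18, 10, 12, 17, 6, 16, 14, 11, 13, 15]
j stops at 7 (6), i stops at 3 (18); swap ⇒ [9, 4, 8, 6, 10, 12, 17, 18, 16, 14, 11, 13, 15]
j stops at 4, i stops at 5; i≥j ⇒ return 4. arr=[9, 4, 8, 6, 10, 12, 17, 18, 16, 14, 11, 13, 15]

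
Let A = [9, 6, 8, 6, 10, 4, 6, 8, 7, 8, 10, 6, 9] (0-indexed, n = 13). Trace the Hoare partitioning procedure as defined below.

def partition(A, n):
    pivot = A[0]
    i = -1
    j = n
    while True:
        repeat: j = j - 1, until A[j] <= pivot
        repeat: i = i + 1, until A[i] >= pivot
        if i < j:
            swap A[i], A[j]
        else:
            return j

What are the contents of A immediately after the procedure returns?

[9, 6, 8, 6, 6, 4, 6, 8, 7, 8, 10, 10, 9]

pivot = A[0] = 9; i = -1, j = 13
j→12 (A[12]=9≤9), i→0 (A[0]=9≥9); i<j, swap → [9, 6, 8, 6, 10, 4, 6, 8, 7, 8, 10, 6, 9]
j→11 (A[11]=6≤9), i→4 (A[4]=10≥9); i<j, swap → [9, 6, 8, 6, 6, 4, 6, 8, 7, 8, 10, 10, 9]
j→9, i→10; i≥j, return j=9. A = [9, 6, 8, 6, 6, 4, 6, 8, 7, 8, 10, 10, 9]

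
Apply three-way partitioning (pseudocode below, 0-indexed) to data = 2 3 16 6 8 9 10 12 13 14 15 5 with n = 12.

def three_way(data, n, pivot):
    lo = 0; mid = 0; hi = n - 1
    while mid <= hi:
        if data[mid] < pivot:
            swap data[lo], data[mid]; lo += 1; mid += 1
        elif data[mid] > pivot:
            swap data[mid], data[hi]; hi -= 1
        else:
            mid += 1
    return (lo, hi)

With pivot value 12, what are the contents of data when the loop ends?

2 3 5 6 8 9 10 12 14 15 13 16

pivot = 12; lo=0, mid=0, hi=11
data[mid]=2<12: swap data[0],data[0]; lo=1,mid=1 → 2 3 16 6 8 9 10 12 13 14 15 5
data[mid]=3<12: swap data[1],data[1]; lo=2,mid=2 → 2 3 16 6 8 9 10 12 13 14 15 5
data[mid]=16>12: swap data[2],data[11]; hi=10 → 2 3 5 6 8 9 10 12 13 14 15 16
data[mid]=5<12: swap data[2],data[2]; lo=3,mid=3 → 2 3 5 6 8 9 10 12 13 14 15 16
data[mid]=6<12: swap data[3],data[3]; lo=4,mid=4 → 2 3 5 6 8 9 10 12 13 14 15 16
data[mid]=8<12: swap data[4],data[4]; lo=5,mid=5 → 2 3 5 6 8 9 10 12 13 14 15 16
data[mid]=9<12: swap data[5],data[5]; lo=6,mid=6 → 2 3 5 6 8 9 10 12 13 14 15 16
data[mid]=10<12: swap data[6],data[6]; lo=7,mid=7 → 2 3 5 6 8 9 10 12 13 14 15 16
data[mid]=12=12: mid=8
data[mid]=13>12: swap data[8],data[10]; hi=9 → 2 3 5 6 8 9 10 12 15 14 13 16
data[mid]=15>12: swap data[8],data[9]; hi=8 → 2 3 5 6 8 9 10 12 14 15 13 16
data[mid]=14>12: swap data[8],data[8]; hi=7 → 2 3 5 6 8 9 10 12 14 15 13 16
end: lo=7, hi=7; data = 2 3 5 6 8 9 10 12 14 15 13 16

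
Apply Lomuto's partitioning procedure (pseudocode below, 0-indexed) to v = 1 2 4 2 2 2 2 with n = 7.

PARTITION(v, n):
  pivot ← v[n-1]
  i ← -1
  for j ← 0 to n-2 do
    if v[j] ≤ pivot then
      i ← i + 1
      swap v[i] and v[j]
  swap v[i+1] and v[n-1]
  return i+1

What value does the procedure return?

pivot = v[6] = 2; i = -1
j=0: v[0]=1 ≤ 2 → i=0, swap v[0],v[0] (no change) → 1 2 4 2 2 2 2
j=1: v[1]=2 ≤ 2 → i=1, swap v[1],v[1] (no change) → 1 2 4 2 2 2 2
j=2: v[2]=4 > 2 → no swap
j=3: v[3]=2 ≤ 2 → i=2, swap v[2],v[3] → 1 2 2 4 2 2 2
j=4: v[4]=2 ≤ 2 → i=3, swap v[3],v[4] → 1 2 2 2 4 2 2
j=5: v[5]=2 ≤ 2 → i=4, swap v[4],v[5] → 1 2 2 2 2 4 2
final swap v[5],v[6] → 1 2 2 2 2 2 4; return 5

5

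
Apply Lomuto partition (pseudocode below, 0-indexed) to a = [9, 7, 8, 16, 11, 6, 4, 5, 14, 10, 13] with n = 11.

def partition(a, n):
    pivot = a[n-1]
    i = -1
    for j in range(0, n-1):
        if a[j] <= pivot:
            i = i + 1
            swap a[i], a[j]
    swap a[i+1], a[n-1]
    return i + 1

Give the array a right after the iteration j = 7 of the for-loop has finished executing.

pivot=13, i=-1
j=0: 9≤13, i=0, swap(0,0) ⇒ [9, 7, 8, 16, 11, 6, 4, 5, 14, 10, 13]
j=1: 7≤13, i=1, swap(1,1) ⇒ [9, 7, 8, 16, 11, 6, 4, 5, 14, 10, 13]
j=2: 8≤13, i=2, swap(2,2) ⇒ [9, 7, 8, 16, 11, 6, 4, 5, 14, 10, 13]
j=3: 16>13, skip
j=4: 11≤13, i=3, swap(3,4) ⇒ [9, 7, 8, 11, 16, 6, 4, 5, 14, 10, 13]
j=5: 6≤13, i=4, swap(4,5) ⇒ [9, 7, 8, 11, 6, 16, 4, 5, 14, 10, 13]
j=6: 4≤13, i=5, swap(5,6) ⇒ [9, 7, 8, 11, 6, 4, 16, 5, 14, 10, 13]
j=7: 5≤13, i=6, swap(6,7) ⇒ [9, 7, 8, 11, 6, 4, 5, 16, 14, 10, 13]
(after j=7) a = [9, 7, 8, 11, 6, 4, 5, 16, 14, 10, 13]

[9, 7, 8, 11, 6, 4, 5, 16, 14, 10, 13]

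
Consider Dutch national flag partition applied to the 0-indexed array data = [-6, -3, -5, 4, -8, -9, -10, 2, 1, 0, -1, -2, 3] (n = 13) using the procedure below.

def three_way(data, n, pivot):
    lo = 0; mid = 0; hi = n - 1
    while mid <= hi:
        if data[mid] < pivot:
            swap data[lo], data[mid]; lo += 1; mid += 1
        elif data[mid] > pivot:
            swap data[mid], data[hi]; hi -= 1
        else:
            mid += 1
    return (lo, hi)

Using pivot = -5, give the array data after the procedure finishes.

pivot = -5; lo=0, mid=0, hi=12
data[mid]=-6<-5: swap data[0],data[0]; lo=1,mid=1 → [-6, -3, -5, 4, -8, -9, -10, 2, 1, 0, -1, -2, 3]
data[mid]=-3>-5: swap data[1],data[12]; hi=11 → [-6, 3, -5, 4, -8, -9, -10, 2, 1, 0, -1, -2, -3]
data[mid]=3>-5: swap data[1],data[11]; hi=10 → [-6, -2, -5, 4, -8, -9, -10, 2, 1, 0, -1, 3, -3]
data[mid]=-2>-5: swap data[1],data[10]; hi=9 → [-6, -1, -5, 4, -8, -9, -10, 2, 1, 0, -2, 3, -3]
data[mid]=-1>-5: swap data[1],data[9]; hi=8 → [-6, 0, -5, 4, -8, -9, -10, 2, 1, -1, -2, 3, -3]
data[mid]=0>-5: swap data[1],data[8]; hi=7 → [-6, 1, -5, 4, -8, -9, -10, 2, 0, -1, -2, 3, -3]
data[mid]=1>-5: swap data[1],data[7]; hi=6 → [-6, 2, -5, 4, -8, -9, -10, 1, 0, -1, -2, 3, -3]
data[mid]=2>-5: swap data[1],data[6]; hi=5 → [-6, -10, -5, 4, -8, -9, 2, 1, 0, -1, -2, 3, -3]
data[mid]=-10<-5: swap data[1],data[1]; lo=2,mid=2 → [-6, -10, -5, 4, -8, -9, 2, 1, 0, -1, -2, 3, -3]
data[mid]=-5=-5: mid=3
data[mid]=4>-5: swap data[3],data[5]; hi=4 → [-6, -10, -5, -9, -8, 4, 2, 1, 0, -1, -2, 3, -3]
data[mid]=-9<-5: swap data[2],data[3]; lo=3,mid=4 → [-6, -10, -9, -5, -8, 4, 2, 1, 0, -1, -2, 3, -3]
data[mid]=-8<-5: swap data[3],data[4]; lo=4,mid=5 → [-6, -10, -9, -8, -5, 4, 2, 1, 0, -1, -2, 3, -3]
end: lo=4, hi=4; data = [-6, -10, -9, -8, -5, 4, 2, 1, 0, -1, -2, 3, -3]

[-6, -10, -9, -8, -5, 4, 2, 1, 0, -1, -2, 3, -3]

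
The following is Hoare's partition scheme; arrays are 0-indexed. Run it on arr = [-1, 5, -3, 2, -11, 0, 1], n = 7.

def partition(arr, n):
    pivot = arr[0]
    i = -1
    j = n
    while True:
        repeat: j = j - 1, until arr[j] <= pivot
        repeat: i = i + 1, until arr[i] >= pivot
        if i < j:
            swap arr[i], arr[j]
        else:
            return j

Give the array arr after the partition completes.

[-11, -3, 5, 2, -1, 0, 1]

pivot = arr[0] = -1; i = -1, j = 7
j→4 (arr[4]=-11≤-1), i→0 (arr[0]=-1≥-1); i<j, swap → [-11, 5, -3, 2, -1, 0, 1]
j→2 (arr[2]=-3≤-1), i→1 (arr[1]=5≥-1); i<j, swap → [-11, -3, 5, 2, -1, 0, 1]
j→1, i→2; i≥j, return j=1. arr = [-11, -3, 5, 2, -1, 0, 1]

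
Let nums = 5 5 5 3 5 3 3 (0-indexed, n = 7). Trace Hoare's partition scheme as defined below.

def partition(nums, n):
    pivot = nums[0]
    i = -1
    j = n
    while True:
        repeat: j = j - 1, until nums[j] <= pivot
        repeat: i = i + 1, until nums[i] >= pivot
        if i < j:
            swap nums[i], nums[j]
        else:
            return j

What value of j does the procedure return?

3

pivot=5
j stops at 6 (3), i stops at 0 (5); swap ⇒ 3 5 5 3 5 3 5
j stops at 5 (3), i stops at 1 (5); swap ⇒ 3 3 5 3 5 5 5
j stops at 4 (5), i stops at 2 (5); swap ⇒ 3 3 5 3 5 5 5
j stops at 3, i stops at 4; i≥j ⇒ return 3. nums=3 3 5 3 5 5 5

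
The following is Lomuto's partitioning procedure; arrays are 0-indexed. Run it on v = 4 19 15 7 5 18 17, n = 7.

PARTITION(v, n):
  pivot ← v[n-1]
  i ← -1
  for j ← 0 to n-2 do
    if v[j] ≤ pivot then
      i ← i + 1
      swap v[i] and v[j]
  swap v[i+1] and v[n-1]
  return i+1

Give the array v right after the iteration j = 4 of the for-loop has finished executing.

pivot=17, i=-1
j=0: 4≤17, i=0, swap(0,0) ⇒ 4 19 15 7 5 18 17
j=1: 19>17, skip
j=2: 15≤17, i=1, swap(1,2) ⇒ 4 15 19 7 5 18 17
j=3: 7≤17, i=2, swap(2,3) ⇒ 4 15 7 19 5 18 17
j=4: 5≤17, i=3, swap(3,4) ⇒ 4 15 7 5 19 18 17
(after j=4) v = 4 15 7 5 19 18 17

4 15 7 5 19 18 17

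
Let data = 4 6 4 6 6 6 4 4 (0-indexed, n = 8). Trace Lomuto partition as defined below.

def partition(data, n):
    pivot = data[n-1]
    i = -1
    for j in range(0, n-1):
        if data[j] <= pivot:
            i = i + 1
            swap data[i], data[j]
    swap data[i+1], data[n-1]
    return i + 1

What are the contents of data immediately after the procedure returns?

4 4 4 4 6 6 6 6

pivot=4, i=-1
j=0: 4≤4, i=0, swap(0,0) ⇒ 4 6 4 6 6 6 4 4
j=1: 6>4, skip
j=2: 4≤4, i=1, swap(1,2) ⇒ 4 4 6 6 6 6 4 4
j=3: 6>4, skip
j=4: 6>4, skip
j=5: 6>4, skip
j=6: 4≤4, i=2, swap(2,6) ⇒ 4 4 4 6 6 6 6 4
swap(3,7) ⇒ 4 4 4 4 6 6 6 6; return 3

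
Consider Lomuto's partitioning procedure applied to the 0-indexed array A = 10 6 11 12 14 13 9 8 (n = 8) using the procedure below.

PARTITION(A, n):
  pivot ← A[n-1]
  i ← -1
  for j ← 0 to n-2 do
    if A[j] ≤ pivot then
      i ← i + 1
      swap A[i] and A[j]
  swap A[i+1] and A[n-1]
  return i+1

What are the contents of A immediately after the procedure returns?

pivot = A[7] = 8; i = -1
j=0: A[0]=10 > 8 → no swap
j=1: A[1]=6 ≤ 8 → i=0, swap A[0],A[1] → 6 10 11 12 14 13 9 8
j=2: A[2]=11 > 8 → no swap
j=3: A[3]=12 > 8 → no swap
j=4: A[4]=14 > 8 → no swap
j=5: A[5]=13 > 8 → no swap
j=6: A[6]=9 > 8 → no swap
final swap A[1],A[7] → 6 8 11 12 14 13 9 10; return 1

6 8 11 12 14 13 9 10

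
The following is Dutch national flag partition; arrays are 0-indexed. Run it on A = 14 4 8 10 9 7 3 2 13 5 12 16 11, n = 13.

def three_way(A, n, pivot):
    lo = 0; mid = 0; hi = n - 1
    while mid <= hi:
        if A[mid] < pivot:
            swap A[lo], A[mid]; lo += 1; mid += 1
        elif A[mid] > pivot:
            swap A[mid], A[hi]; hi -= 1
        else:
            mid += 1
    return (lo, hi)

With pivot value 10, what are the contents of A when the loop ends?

pivot = 10; lo=0, mid=0, hi=12
A[mid]=14>10: swap A[0],A[12]; hi=11 → 11 4 8 10 9 7 3 2 13 5 12 16 14
A[mid]=11>10: swap A[0],A[11]; hi=10 → 16 4 8 10 9 7 3 2 13 5 12 11 14
A[mid]=16>10: swap A[0],A[10]; hi=9 → 12 4 8 10 9 7 3 2 13 5 16 11 14
A[mid]=12>10: swap A[0],A[9]; hi=8 → 5 4 8 10 9 7 3 2 13 12 16 11 14
A[mid]=5<10: swap A[0],A[0]; lo=1,mid=1 → 5 4 8 10 9 7 3 2 13 12 16 11 14
A[mid]=4<10: swap A[1],A[1]; lo=2,mid=2 → 5 4 8 10 9 7 3 2 13 12 16 11 14
A[mid]=8<10: swap A[2],A[2]; lo=3,mid=3 → 5 4 8 10 9 7 3 2 13 12 16 11 14
A[mid]=10=10: mid=4
A[mid]=9<10: swap A[3],A[4]; lo=4,mid=5 → 5 4 8 9 10 7 3 2 13 12 16 11 14
A[mid]=7<10: swap A[4],A[5]; lo=5,mid=6 → 5 4 8 9 7 10 3 2 13 12 16 11 14
A[mid]=3<10: swap A[5],A[6]; lo=6,mid=7 → 5 4 8 9 7 3 10 2 13 12 16 11 14
A[mid]=2<10: swap A[6],A[7]; lo=7,mid=8 → 5 4 8 9 7 3 2 10 13 12 16 11 14
A[mid]=13>10: swap A[8],A[8]; hi=7 → 5 4 8 9 7 3 2 10 13 12 16 11 14
end: lo=7, hi=7; A = 5 4 8 9 7 3 2 10 13 12 16 11 14

5 4 8 9 7 3 2 10 13 12 16 11 14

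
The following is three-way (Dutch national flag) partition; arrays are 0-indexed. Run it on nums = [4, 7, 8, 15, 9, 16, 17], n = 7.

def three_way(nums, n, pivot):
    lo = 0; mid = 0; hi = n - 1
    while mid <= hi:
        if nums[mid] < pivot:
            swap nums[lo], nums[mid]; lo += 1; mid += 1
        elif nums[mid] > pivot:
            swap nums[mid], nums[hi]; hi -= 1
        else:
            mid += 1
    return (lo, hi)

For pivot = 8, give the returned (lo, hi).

pivot = 8; lo=0, mid=0, hi=6
nums[mid]=4<8: swap nums[0],nums[0]; lo=1,mid=1 → [4, 7, 8, 15, 9, 16, 17]
nums[mid]=7<8: swap nums[1],nums[1]; lo=2,mid=2 → [4, 7, 8, 15, 9, 16, 17]
nums[mid]=8=8: mid=3
nums[mid]=15>8: swap nums[3],nums[6]; hi=5 → [4, 7, 8, 17, 9, 16, 15]
nums[mid]=17>8: swap nums[3],nums[5]; hi=4 → [4, 7, 8, 16, 9, 17, 15]
nums[mid]=16>8: swap nums[3],nums[4]; hi=3 → [4, 7, 8, 9, 16, 17, 15]
nums[mid]=9>8: swap nums[3],nums[3]; hi=2 → [4, 7, 8, 9, 16, 17, 15]
end: lo=2, hi=2; nums = [4, 7, 8, 9, 16, 17, 15]

(2, 2)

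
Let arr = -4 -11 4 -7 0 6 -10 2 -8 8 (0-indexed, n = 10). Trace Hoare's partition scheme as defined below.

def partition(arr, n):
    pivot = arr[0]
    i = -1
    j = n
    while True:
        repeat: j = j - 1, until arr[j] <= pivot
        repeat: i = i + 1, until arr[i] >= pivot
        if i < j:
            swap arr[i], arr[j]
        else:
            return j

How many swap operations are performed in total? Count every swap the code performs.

2

pivot = arr[0] = -4; i = -1, j = 10
j→8 (arr[8]=-8≤-4), i→0 (arr[0]=-4≥-4); i<j, swap → -8 -11 4 -7 0 6 -10 2 -4 8
j→6 (arr[6]=-10≤-4), i→2 (arr[2]=4≥-4); i<j, swap → -8 -11 -10 -7 0 6 4 2 -4 8
j→3, i→4; i≥j, return j=3. arr = -8 -11 -10 -7 0 6 4 2 -4 8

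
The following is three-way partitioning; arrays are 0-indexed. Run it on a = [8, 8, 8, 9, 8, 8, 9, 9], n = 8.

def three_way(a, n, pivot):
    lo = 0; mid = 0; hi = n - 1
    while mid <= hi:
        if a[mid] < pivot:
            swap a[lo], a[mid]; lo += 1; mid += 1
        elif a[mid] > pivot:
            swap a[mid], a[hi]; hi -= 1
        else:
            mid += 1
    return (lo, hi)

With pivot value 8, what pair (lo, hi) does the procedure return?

pivot = 8; lo=0, mid=0, hi=7
a[mid]=8=8: mid=1
a[mid]=8=8: mid=2
a[mid]=8=8: mid=3
a[mid]=9>8: swap a[3],a[7]; hi=6 → [8, 8, 8, 9, 8, 8, 9, 9]
a[mid]=9>8: swap a[3],a[6]; hi=5 → [8, 8, 8, 9, 8, 8, 9, 9]
a[mid]=9>8: swap a[3],a[5]; hi=4 → [8, 8, 8, 8, 8, 9, 9, 9]
a[mid]=8=8: mid=4
a[mid]=8=8: mid=5
end: lo=0, hi=4; a = [8, 8, 8, 8, 8, 9, 9, 9]

(0, 4)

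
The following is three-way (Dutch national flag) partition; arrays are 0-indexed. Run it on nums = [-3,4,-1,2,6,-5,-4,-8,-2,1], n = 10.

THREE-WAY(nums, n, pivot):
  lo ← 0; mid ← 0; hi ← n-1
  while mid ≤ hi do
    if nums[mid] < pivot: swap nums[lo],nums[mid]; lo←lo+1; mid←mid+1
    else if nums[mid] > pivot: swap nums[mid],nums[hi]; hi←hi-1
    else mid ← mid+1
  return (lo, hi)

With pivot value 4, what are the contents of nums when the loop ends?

lo=0 mid=0 hi=9
-3<4: swap(0,0), lo=1 mid=1 ⇒ [-3,4,-1,2,6,-5,-4,-8,-2,1]
4=4: mid=2
-1<4: swap(1,2), lo=2 mid=3 ⇒ [-3,-1,4,2,6,-5,-4,-8,-2,1]
2<4: swap(2,3), lo=3 mid=4 ⇒ [-3,-1,2,4,6,-5,-4,-8,-2,1]
6>4: swap(4,9), hi=8 ⇒ [-3,-1,2,4,1,-5,-4,-8,-2,6]
1<4: swap(3,4), lo=4 mid=5 ⇒ [-3,-1,2,1,4,-5,-4,-8,-2,6]
-5<4: swap(4,5), lo=5 mid=6 ⇒ [-3,-1,2,1,-5,4,-4,-8,-2,6]
-4<4: swap(5,6), lo=6 mid=7 ⇒ [-3,-1,2,1,-5,-4,4,-8,-2,6]
-8<4: swap(6,7), lo=7 mid=8 ⇒ [-3,-1,2,1,-5,-4,-8,4,-2,6]
-2<4: swap(7,8), lo=8 mid=9 ⇒ [-3,-1,2,1,-5,-4,-8,-2,4,6]
done. lo=8 hi=8; nums=[-3,-1,2,1,-5,-4,-8,-2,4,6]

[-3,-1,2,1,-5,-4,-8,-2,4,6]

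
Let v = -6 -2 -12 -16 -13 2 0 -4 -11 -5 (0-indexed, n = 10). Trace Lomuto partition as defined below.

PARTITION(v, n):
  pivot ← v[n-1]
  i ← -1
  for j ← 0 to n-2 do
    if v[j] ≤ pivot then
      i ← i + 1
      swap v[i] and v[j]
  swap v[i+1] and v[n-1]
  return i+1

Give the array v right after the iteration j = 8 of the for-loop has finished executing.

-6 -12 -16 -13 -11 2 0 -4 -2 -5

pivot = v[9] = -5; i = -1
j=0: v[0]=-6 ≤ -5 → i=0, swap v[0],v[0] (no change) → -6 -2 -12 -16 -13 2 0 -4 -11 -5
j=1: v[1]=-2 > -5 → no swap
j=2: v[2]=-12 ≤ -5 → i=1, swap v[1],v[2] → -6 -12 -2 -16 -13 2 0 -4 -11 -5
j=3: v[3]=-16 ≤ -5 → i=2, swap v[2],v[3] → -6 -12 -16 -2 -13 2 0 -4 -11 -5
j=4: v[4]=-13 ≤ -5 → i=3, swap v[3],v[4] → -6 -12 -16 -13 -2 2 0 -4 -11 -5
j=5: v[5]=2 > -5 → no swap
j=6: v[6]=0 > -5 → no swap
j=7: v[7]=-4 > -5 → no swap
j=8: v[8]=-11 ≤ -5 → i=4, swap v[4],v[8] → -6 -12 -16 -13 -11 2 0 -4 -2 -5
(after j=8) v = -6 -12 -16 -13 -11 2 0 -4 -2 -5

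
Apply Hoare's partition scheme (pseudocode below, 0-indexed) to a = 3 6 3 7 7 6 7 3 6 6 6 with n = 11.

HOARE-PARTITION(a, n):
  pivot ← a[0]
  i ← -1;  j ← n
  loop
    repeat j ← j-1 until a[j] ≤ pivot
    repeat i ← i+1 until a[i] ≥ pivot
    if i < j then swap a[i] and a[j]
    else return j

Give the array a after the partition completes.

pivot = a[0] = 3; i = -1, j = 11
j→7 (a[7]=3≤3), i→0 (a[0]=3≥3); i<j, swap → 3 6 3 7 7 6 7 3 6 6 6
j→2 (a[2]=3≤3), i→1 (a[1]=6≥3); i<j, swap → 3 3 6 7 7 6 7 3 6 6 6
j→1, i→2; i≥j, return j=1. a = 3 3 6 7 7 6 7 3 6 6 6

3 3 6 7 7 6 7 3 6 6 6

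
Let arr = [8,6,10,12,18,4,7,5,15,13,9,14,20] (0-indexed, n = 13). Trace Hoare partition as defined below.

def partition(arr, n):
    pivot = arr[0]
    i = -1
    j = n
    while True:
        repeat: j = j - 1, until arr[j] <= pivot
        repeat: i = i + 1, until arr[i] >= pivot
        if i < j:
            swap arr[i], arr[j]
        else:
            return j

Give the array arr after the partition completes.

pivot=8
j stops at 7 (5), i stops at 0 (8); swap ⇒ [5,6,10,12,18,4,7,8,15,13,9,14,20]
j stops at 6 (7), i stops at 2 (10); swap ⇒ [5,6,7,12,18,4,10,8,15,13,9,14,20]
j stops at 5 (4), i stops at 3 (12); swap ⇒ [5,6,7,4,18,12,10,8,15,13,9,14,20]
j stops at 3, i stops at 4; i≥j ⇒ return 3. arr=[5,6,7,4,18,12,10,8,15,13,9,14,20]

[5,6,7,4,18,12,10,8,15,13,9,14,20]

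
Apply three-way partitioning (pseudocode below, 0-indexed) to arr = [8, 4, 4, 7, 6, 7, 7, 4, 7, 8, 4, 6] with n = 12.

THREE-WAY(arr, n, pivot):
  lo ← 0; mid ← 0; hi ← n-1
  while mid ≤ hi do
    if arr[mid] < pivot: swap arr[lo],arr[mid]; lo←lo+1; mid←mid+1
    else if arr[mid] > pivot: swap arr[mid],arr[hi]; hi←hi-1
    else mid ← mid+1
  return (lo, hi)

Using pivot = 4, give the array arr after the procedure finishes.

pivot = 4; lo=0, mid=0, hi=11
arr[mid]=8>4: swap arr[0],arr[11]; hi=10 → [6, 4, 4, 7, 6, 7, 7, 4, 7, 8, 4, 8]
arr[mid]=6>4: swap arr[0],arr[10]; hi=9 → [4, 4, 4, 7, 6, 7, 7, 4, 7, 8, 6, 8]
arr[mid]=4=4: mid=1
arr[mid]=4=4: mid=2
arr[mid]=4=4: mid=3
arr[mid]=7>4: swap arr[3],arr[9]; hi=8 → [4, 4, 4, 8, 6, 7, 7, 4, 7, 7, 6, 8]
arr[mid]=8>4: swap arr[3],arr[8]; hi=7 → [4, 4, 4, 7, 6, 7, 7, 4, 8, 7, 6, 8]
arr[mid]=7>4: swap arr[3],arr[7]; hi=6 → [4, 4, 4, 4, 6, 7, 7, 7, 8, 7, 6, 8]
arr[mid]=4=4: mid=4
arr[mid]=6>4: swap arr[4],arr[6]; hi=5 → [4, 4, 4, 4, 7, 7, 6, 7, 8, 7, 6, 8]
arr[mid]=7>4: swap arr[4],arr[5]; hi=4 → [4, 4, 4, 4, 7, 7, 6, 7, 8, 7, 6, 8]
arr[mid]=7>4: swap arr[4],arr[4]; hi=3 → [4, 4, 4, 4, 7, 7, 6, 7, 8, 7, 6, 8]
end: lo=0, hi=3; arr = [4, 4, 4, 4, 7, 7, 6, 7, 8, 7, 6, 8]

[4, 4, 4, 4, 7, 7, 6, 7, 8, 7, 6, 8]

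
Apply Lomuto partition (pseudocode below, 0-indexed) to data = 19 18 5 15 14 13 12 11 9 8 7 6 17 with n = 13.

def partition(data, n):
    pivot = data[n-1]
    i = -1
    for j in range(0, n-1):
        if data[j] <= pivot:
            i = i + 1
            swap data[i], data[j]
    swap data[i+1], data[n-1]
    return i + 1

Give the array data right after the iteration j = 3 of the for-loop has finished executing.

pivot = data[12] = 17; i = -1
j=0: data[0]=19 > 17 → no swap
j=1: data[1]=18 > 17 → no swap
j=2: data[2]=5 ≤ 17 → i=0, swap data[0],data[2] → 5 18 19 15 14 13 12 11 9 8 7 6 17
j=3: data[3]=15 ≤ 17 → i=1, swap data[1],data[3] → 5 15 19 18 14 13 12 11 9 8 7 6 17
(after j=3) data = 5 15 19 18 14 13 12 11 9 8 7 6 17

5 15 19 18 14 13 12 11 9 8 7 6 17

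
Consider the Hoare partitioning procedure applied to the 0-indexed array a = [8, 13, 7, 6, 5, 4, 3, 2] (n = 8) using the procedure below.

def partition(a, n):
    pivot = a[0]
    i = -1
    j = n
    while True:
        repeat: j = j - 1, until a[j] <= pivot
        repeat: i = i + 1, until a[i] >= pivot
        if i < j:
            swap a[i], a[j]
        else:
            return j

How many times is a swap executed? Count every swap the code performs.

pivot = a[0] = 8; i = -1, j = 8
j→7 (a[7]=2≤8), i→0 (a[0]=8≥8); i<j, swap → [2, 13, 7, 6, 5, 4, 3, 8]
j→6 (a[6]=3≤8), i→1 (a[1]=13≥8); i<j, swap → [2, 3, 7, 6, 5, 4, 13, 8]
j→5, i→6; i≥j, return j=5. a = [2, 3, 7, 6, 5, 4, 13, 8]

2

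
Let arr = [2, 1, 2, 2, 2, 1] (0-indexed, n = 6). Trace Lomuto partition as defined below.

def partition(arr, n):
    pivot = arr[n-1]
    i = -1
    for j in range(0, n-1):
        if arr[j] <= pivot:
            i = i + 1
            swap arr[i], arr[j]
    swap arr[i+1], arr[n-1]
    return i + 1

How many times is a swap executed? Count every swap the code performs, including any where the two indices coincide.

pivot=1, i=-1
j=0: 2>1, skip
j=1: 1≤1, i=0, swap(0,1) ⇒ [1, 2, 2, 2, 2, 1]
j=2: 2>1, skip
j=3: 2>1, skip
j=4: 2>1, skip
swap(1,5) ⇒ [1, 1, 2, 2, 2, 2]; return 1

2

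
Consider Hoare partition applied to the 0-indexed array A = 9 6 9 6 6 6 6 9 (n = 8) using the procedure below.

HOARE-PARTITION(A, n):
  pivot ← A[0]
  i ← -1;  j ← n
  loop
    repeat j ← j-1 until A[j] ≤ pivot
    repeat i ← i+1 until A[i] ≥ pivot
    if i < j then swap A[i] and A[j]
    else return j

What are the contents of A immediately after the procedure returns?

pivot = A[0] = 9; i = -1, j = 8
j→7 (A[7]=9≤9), i→0 (A[0]=9≥9); i<j, swap → 9 6 9 6 6 6 6 9
j→6 (A[6]=6≤9), i→2 (A[2]=9≥9); i<j, swap → 9 6 6 6 6 6 9 9
j→5, i→6; i≥j, return j=5. A = 9 6 6 6 6 6 9 9

9 6 6 6 6 6 9 9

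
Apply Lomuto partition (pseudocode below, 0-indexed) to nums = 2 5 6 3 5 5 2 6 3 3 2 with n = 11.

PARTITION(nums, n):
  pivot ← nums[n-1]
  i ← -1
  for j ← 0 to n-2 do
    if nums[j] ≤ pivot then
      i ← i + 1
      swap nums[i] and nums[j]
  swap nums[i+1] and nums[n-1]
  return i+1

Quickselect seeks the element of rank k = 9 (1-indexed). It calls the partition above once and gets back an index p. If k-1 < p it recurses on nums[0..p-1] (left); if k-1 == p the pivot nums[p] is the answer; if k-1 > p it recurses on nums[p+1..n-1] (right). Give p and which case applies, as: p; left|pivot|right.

2; right

pivot=2, i=-1
j=0: 2≤2, i=0, swap(0,0) ⇒ 2 5 6 3 5 5 2 6 3 3 2
j=1: 5>2, skip
j=2: 6>2, skip
j=3: 3>2, skip
j=4: 5>2, skip
j=5: 5>2, skip
j=6: 2≤2, i=1, swap(1,6) ⇒ 2 2 6 3 5 5 5 6 3 3 2
j=7: 6>2, skip
j=8: 3>2, skip
j=9: 3>2, skip
swap(2,10) ⇒ 2 2 2 3 5 5 5 6 3 3 6; return 2
p = 2; k-1 = 8 > 2 ⇒ right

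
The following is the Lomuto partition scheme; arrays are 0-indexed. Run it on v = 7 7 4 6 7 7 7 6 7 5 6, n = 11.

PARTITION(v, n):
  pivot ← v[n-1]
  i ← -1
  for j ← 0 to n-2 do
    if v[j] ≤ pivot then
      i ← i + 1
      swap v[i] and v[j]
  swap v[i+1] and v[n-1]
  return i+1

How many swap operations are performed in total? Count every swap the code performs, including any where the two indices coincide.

pivot = v[10] = 6; i = -1
j=0: v[0]=7 > 6 → no swap
j=1: v[1]=7 > 6 → no swap
j=2: v[2]=4 ≤ 6 → i=0, swap v[0],v[2] → 4 7 7 6 7 7 7 6 7 5 6
j=3: v[3]=6 ≤ 6 → i=1, swap v[1],v[3] → 4 6 7 7 7 7 7 6 7 5 6
j=4: v[4]=7 > 6 → no swap
j=5: v[5]=7 > 6 → no swap
j=6: v[6]=7 > 6 → no swap
j=7: v[7]=6 ≤ 6 → i=2, swap v[2],v[7] → 4 6 6 7 7 7 7 7 7 5 6
j=8: v[8]=7 > 6 → no swap
j=9: v[9]=5 ≤ 6 → i=3, swap v[3],v[9] → 4 6 6 5 7 7 7 7 7 7 6
final swap v[4],v[10] → 4 6 6 5 6 7 7 7 7 7 7; return 4

5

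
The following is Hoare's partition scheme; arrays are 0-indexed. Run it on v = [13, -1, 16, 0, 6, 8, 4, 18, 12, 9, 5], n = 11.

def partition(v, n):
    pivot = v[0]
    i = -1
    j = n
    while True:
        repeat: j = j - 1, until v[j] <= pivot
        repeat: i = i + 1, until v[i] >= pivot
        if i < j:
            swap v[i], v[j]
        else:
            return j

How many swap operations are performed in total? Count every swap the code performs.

3

pivot=13
j stops at 10 (5), i stops at 0 (13); swap ⇒ [5, -1, 16, 0, 6, 8, 4, 18, 12, 9, 13]
j stops at 9 (9), i stops at 2 (16); swap ⇒ [5, -1, 9, 0, 6, 8, 4, 18, 12, 16, 13]
j stops at 8 (12), i stops at 7 (18); swap ⇒ [5, -1, 9, 0, 6, 8, 4, 12, 18, 16, 13]
j stops at 7, i stops at 8; i≥j ⇒ return 7. v=[5, -1, 9, 0, 6, 8, 4, 12, 18, 16, 13]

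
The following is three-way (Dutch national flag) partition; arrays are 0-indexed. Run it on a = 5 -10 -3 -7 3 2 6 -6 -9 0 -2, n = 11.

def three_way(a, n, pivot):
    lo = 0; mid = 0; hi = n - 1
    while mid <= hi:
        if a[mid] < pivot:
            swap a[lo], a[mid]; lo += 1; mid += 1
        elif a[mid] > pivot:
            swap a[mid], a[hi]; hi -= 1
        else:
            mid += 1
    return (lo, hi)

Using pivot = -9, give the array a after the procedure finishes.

-10 -9 -7 3 2 6 -6 -3 0 -2 5

lo=0 mid=0 hi=10
5>-9: swap(0,10), hi=9 ⇒ -2 -10 -3 -7 3 2 6 -6 -9 0 5
-2>-9: swap(0,9), hi=8 ⇒ 0 -10 -3 -7 3 2 6 -6 -9 -2 5
0>-9: swap(0,8), hi=7 ⇒ -9 -10 -3 -7 3 2 6 -6 0 -2 5
-9=-9: mid=1
-10<-9: swap(0,1), lo=1 mid=2 ⇒ -10 -9 -3 -7 3 2 6 -6 0 -2 5
-3>-9: swap(2,7), hi=6 ⇒ -10 -9 -6 -7 3 2 6 -3 0 -2 5
-6>-9: swap(2,6), hi=5 ⇒ -10 -9 6 -7 3 2 -6 -3 0 -2 5
6>-9: swap(2,5), hi=4 ⇒ -10 -9 2 -7 3 6 -6 -3 0 -2 5
2>-9: swap(2,4), hi=3 ⇒ -10 -9 3 -7 2 6 -6 -3 0 -2 5
3>-9: swap(2,3), hi=2 ⇒ -10 -9 -7 3 2 6 -6 -3 0 -2 5
-7>-9: swap(2,2), hi=1 ⇒ -10 -9 -7 3 2 6 -6 -3 0 -2 5
done. lo=1 hi=1; a=-10 -9 -7 3 2 6 -6 -3 0 -2 5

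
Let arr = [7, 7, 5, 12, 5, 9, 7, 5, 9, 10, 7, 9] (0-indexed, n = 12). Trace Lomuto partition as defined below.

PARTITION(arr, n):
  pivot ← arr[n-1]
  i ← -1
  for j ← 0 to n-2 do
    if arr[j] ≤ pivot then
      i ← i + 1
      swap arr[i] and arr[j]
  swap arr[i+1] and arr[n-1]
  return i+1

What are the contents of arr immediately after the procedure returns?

[7, 7, 5, 5, 9, 7, 5, 9, 7, 9, 12, 10]

pivot=9, i=-1
j=0: 7≤9, i=0, swap(0,0) ⇒ [7, 7, 5, 12, 5, 9, 7, 5, 9, 10, 7, 9]
j=1: 7≤9, i=1, swap(1,1) ⇒ [7, 7, 5, 12, 5, 9, 7, 5, 9, 10, 7, 9]
j=2: 5≤9, i=2, swap(2,2) ⇒ [7, 7, 5, 12, 5, 9, 7, 5, 9, 10, 7, 9]
j=3: 12>9, skip
j=4: 5≤9, i=3, swap(3,4) ⇒ [7, 7, 5, 5, 12, 9, 7, 5, 9, 10, 7, 9]
j=5: 9≤9, i=4, swap(4,5) ⇒ [7, 7, 5, 5, 9, 12, 7, 5, 9, 10, 7, 9]
j=6: 7≤9, i=5, swap(5,6) ⇒ [7, 7, 5, 5, 9, 7, 12, 5, 9, 10, 7, 9]
j=7: 5≤9, i=6, swap(6,7) ⇒ [7, 7, 5, 5, 9, 7, 5, 12, 9, 10, 7, 9]
j=8: 9≤9, i=7, swap(7,8) ⇒ [7, 7, 5, 5, 9, 7, 5, 9, 12, 10, 7, 9]
j=9: 10>9, skip
j=10: 7≤9, i=8, swap(8,10) ⇒ [7, 7, 5, 5, 9, 7, 5, 9, 7, 10, 12, 9]
swap(9,11) ⇒ [7, 7, 5, 5, 9, 7, 5, 9, 7, 9, 12, 10]; return 9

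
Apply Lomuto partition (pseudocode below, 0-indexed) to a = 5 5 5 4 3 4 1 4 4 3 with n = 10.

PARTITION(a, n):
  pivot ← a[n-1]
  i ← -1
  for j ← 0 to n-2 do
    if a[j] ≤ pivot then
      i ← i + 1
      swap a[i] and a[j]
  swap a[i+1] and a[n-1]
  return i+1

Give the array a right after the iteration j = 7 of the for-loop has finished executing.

3 1 5 4 5 4 5 4 4 3

pivot=3, i=-1
j=0: 5>3, skip
j=1: 5>3, skip
j=2: 5>3, skip
j=3: 4>3, skip
j=4: 3≤3, i=0, swap(0,4) ⇒ 3 5 5 4 5 4 1 4 4 3
j=5: 4>3, skip
j=6: 1≤3, i=1, swap(1,6) ⇒ 3 1 5 4 5 4 5 4 4 3
j=7: 4>3, skip
(after j=7) a = 3 1 5 4 5 4 5 4 4 3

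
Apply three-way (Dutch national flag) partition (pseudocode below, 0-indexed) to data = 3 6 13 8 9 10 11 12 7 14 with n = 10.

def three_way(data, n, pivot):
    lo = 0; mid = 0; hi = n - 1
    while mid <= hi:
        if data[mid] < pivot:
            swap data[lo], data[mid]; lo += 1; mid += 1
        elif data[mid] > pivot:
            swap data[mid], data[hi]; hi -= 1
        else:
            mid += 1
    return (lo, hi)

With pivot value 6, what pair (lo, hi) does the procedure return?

(1, 1)

lo=0 mid=0 hi=9
3<6: swap(0,0), lo=1 mid=1 ⇒ 3 6 13 8 9 10 11 12 7 14
6=6: mid=2
13>6: swap(2,9), hi=8 ⇒ 3 6 14 8 9 10 11 12 7 13
14>6: swap(2,8), hi=7 ⇒ 3 6 7 8 9 10 11 12 14 13
7>6: swap(2,7), hi=6 ⇒ 3 6 12 8 9 10 11 7 14 13
12>6: swap(2,6), hi=5 ⇒ 3 6 11 8 9 10 12 7 14 13
11>6: swap(2,5), hi=4 ⇒ 3 6 10 8 9 11 12 7 14 13
10>6: swap(2,4), hi=3 ⇒ 3 6 9 8 10 11 12 7 14 13
9>6: swap(2,3), hi=2 ⇒ 3 6 8 9 10 11 12 7 14 13
8>6: swap(2,2), hi=1 ⇒ 3 6 8 9 10 11 12 7 14 13
done. lo=1 hi=1; data=3 6 8 9 10 11 12 7 14 13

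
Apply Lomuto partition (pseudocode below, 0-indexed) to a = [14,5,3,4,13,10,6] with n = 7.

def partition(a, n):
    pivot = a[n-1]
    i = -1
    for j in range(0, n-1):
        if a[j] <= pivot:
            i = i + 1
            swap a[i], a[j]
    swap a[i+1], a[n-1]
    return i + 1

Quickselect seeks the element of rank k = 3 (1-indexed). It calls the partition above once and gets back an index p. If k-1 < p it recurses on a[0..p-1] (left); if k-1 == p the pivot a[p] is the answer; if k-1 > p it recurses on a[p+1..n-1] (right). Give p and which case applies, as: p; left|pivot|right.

pivot = a[6] = 6; i = -1
j=0: a[0]=14 > 6 → no swap
j=1: a[1]=5 ≤ 6 → i=0, swap a[0],a[1] → [5,14,3,4,13,10,6]
j=2: a[2]=3 ≤ 6 → i=1, swap a[1],a[2] → [5,3,14,4,13,10,6]
j=3: a[3]=4 ≤ 6 → i=2, swap a[2],a[3] → [5,3,4,14,13,10,6]
j=4: a[4]=13 > 6 → no swap
j=5: a[5]=10 > 6 → no swap
final swap a[3],a[6] → [5,3,4,6,13,10,14]; return 3
p = 3; k-1 = 2 < 3 ⇒ left

3; left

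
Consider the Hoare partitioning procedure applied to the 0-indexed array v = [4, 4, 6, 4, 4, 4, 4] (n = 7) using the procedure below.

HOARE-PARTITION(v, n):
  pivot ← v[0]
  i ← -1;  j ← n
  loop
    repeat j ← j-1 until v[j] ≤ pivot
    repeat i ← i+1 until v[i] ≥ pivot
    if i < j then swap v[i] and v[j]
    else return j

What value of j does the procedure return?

3

pivot = v[0] = 4; i = -1, j = 7
j→6 (v[6]=4≤4), i→0 (v[0]=4≥4); i<j, swap → [4, 4, 6, 4, 4, 4, 4]
j→5 (v[5]=4≤4), i→1 (v[1]=4≥4); i<j, swap → [4, 4, 6, 4, 4, 4, 4]
j→4 (v[4]=4≤4), i→2 (v[2]=6≥4); i<j, swap → [4, 4, 4, 4, 6, 4, 4]
j→3, i→3; i≥j, return j=3. v = [4, 4, 4, 4, 6, 4, 4]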